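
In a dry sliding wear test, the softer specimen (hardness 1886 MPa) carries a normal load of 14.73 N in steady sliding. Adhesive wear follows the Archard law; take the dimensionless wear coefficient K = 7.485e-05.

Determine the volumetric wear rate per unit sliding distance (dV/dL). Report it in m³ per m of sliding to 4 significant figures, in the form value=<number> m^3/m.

value=5.846e-13 m^3/m

The computation holds exact precision — quoted intermediates are rounded, and rounded just once: 4 significant digits.
Convert: Hardness H = 1886 MPa = 1.886e+09 Pa.
Collected in SI base units: W = 14.73 N, H = 1.886e+09 Pa, K = 7.485e-05.
Wear rate dV/dL = K·W/H (no L dependence): 7.485e-05 · 14.73 / 1.886e+09 = 5.846e-13 m³/m.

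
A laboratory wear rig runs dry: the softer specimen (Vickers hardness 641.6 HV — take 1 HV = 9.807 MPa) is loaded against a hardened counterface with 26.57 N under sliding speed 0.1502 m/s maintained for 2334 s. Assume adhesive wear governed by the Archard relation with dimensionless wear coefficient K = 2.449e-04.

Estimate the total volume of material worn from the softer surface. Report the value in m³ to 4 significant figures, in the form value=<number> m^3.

The algebra holds full float precision, and shown intermediates are rounded. Rounded once at the end, at 4 significant digits.
Convert: Sliding distance L = v·t = 0.1502 m/s × 2334 s = 350.6 m.
Convert: Hardness H = 641.6 HV × 9.807 MPa/HV = 6292 MPa = 6.292e+09 Pa.
In SI base units: W = 26.57 N, H = 6.292e+09 Pa, K = 2.449e-04.
Wear volume V = K·W·L/H = 2.449e-04 · 26.57 · 350.6 / 6.292e+09 = 3.625e-10 m³.

value=3.625e-10 m^3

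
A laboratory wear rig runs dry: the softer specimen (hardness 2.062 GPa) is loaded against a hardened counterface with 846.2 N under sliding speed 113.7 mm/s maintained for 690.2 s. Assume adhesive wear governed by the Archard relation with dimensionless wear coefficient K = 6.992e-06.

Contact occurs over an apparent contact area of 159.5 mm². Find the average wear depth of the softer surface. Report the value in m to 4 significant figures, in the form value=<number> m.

value=1.412e-06 m

All arithmetic keeps full precision — intermediate values are printed rounded. Rounded just once to four significant figures.
Convert: Sliding speed v = 113.7 mm/s = 0.1137 m/s. Distance covered L = v·t = 0.1137 m/s × 690.2 s = 78.48 m.
Convert: Hardness H = 2.062 GPa = 2.062e+09 Pa.
Convert: Contact area A = 159.5 mm² = 1.595e-04 m².
In SI base units: W = 846.2 N, H = 2.062e+09 Pa, K = 6.992e-06.
Archard volume V = K·W·L/H = 6.992e-06 · 846.2 · 78.48 / 2.062e+09 = 2.252e-10 m³.
Average depth h = V/A = 2.252e-10 / 1.595e-04 = 1.412e-06 m.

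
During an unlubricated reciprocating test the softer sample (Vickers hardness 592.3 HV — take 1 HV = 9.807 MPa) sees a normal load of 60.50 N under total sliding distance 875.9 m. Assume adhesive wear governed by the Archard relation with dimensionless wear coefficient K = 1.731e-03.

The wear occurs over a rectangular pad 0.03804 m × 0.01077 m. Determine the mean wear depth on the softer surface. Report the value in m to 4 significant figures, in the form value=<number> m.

value=3.855e-05 m

Each operation carries full precision, and intermediate values appear rounded, and rounded just once, at 4 significant figures.
Hardness H = 592.3 HV × 9.807 MPa/HV = 5809 MPa = 5.809e+09 Pa.
Contact area A = 0.03804 m × 0.01077 m = 4.097e-04 m².
In SI base units, W = 60.50 N, H = 5.809e+09 Pa, K = 1.731e-03.
By Archard's law, V = K·W·L/H = 1.731e-03 · 60.50 · 875.9 / 5.809e+09 = 1.579e-08 m³.
Average depth h = V/A = 1.579e-08 / 4.097e-04 = 3.855e-05 m.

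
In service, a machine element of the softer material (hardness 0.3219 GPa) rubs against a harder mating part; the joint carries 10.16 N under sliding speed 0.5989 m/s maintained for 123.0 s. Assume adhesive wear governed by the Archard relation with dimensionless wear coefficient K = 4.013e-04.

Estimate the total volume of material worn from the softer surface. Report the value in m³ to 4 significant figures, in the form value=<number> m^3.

Intermediates are printed rounded — each operation keeps exact precision — rounded just once to four significant digits.
Total distance L = v·t = 0.5989 m/s × 123.0 s = 73.66 m.
Hardness H = 0.3219 GPa = 3.219e+08 Pa.
In SI base units, W = 10.16 N, H = 3.219e+08 Pa, K = 4.013e-04.
Archard relation: V = K·W·L/H = 4.013e-04 · 10.16 · 73.66 / 3.219e+08 = 9.330e-10 m³.

value=9.330e-10 m^3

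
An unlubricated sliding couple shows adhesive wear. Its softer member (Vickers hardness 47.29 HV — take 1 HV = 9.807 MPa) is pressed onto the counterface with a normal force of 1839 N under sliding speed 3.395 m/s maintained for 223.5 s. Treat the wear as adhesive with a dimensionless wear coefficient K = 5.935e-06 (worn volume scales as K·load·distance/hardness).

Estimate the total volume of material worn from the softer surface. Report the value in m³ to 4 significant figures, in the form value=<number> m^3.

value=1.786e-08 m^3

Intermediates are printed rounded; every step keeps exact precision; rounded once at the end to 4 significant figures.
Distance covered L = v·t = 3.395 m/s × 223.5 s = 758.8 m.
Hardness H = 47.29 HV × 9.807 MPa/HV = 463.8 MPa = 4.638e+08 Pa.
In SI base units, W = 1839 N, H = 4.638e+08 Pa, K = 5.935e-06.
Archard relation: V = K·W·L/H = 5.935e-06 · 1839 · 758.8 / 4.638e+08 = 1.786e-08 m³.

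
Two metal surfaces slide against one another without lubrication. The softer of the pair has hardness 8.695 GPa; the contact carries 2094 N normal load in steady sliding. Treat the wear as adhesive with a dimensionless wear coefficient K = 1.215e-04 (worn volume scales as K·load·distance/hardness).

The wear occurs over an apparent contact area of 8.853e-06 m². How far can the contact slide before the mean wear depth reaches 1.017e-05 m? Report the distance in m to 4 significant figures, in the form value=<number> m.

value=3.077 m

The computation runs at full precision. Intermediate values are shown rounded; rounded just once: 4 significant figures.
Convert: Hardness H = 8.695 GPa = 8.695e+09 Pa.
In SI base units, W = 2094 N, H = 8.695e+09 Pa, K = 1.215e-04.
Limit volume V_lim = h_lim·A = 1.017e-05 · 8.853e-06 = 9.004e-11 m³.
So the life L = V_lim·H/(K·W) = 9.004e-11 · 8.695e+09 / (1.215e-04 · 2094) = 3.077 m.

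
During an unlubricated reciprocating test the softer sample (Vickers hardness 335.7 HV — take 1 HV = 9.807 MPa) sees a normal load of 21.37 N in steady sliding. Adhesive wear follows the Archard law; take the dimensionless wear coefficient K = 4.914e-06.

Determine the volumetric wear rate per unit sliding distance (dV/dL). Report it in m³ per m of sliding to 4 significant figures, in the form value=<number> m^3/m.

value=3.190e-14 m^3/m

All working math runs at full float precision — the intermediates appear rounded. Rounded just once, at 4 significant digits.
Hardness H = 335.7 HV × 9.807 MPa/HV = 3292 MPa = 3.292e+09 Pa.
Restated in SI base units: W = 21.37 N, H = 3.292e+09 Pa, K = 4.914e-06.
Rate of wear dV/dL = K·W/H, per unit distance: 4.914e-06 · 21.37 / 3.292e+09 = 3.190e-14 m³/m.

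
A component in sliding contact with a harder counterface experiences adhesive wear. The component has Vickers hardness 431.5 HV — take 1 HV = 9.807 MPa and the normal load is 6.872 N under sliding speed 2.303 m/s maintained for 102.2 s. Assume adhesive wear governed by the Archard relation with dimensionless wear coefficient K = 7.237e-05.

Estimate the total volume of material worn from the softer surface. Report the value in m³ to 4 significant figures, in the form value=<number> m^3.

value=2.766e-11 m^3

Every step carries full precision; the intermediates are printed rounded; rounded just once: four significant figures.
Distance L = v·t = 2.303 m/s × 102.2 s = 235.4 m.
Hardness H = 431.5 HV × 9.807 MPa/HV = 4232 MPa = 4.232e+09 Pa.
Working in SI base units: W = 6.872 N, H = 4.232e+09 Pa, K = 7.237e-05.
Archard relation: V = K·W·L/H = 7.237e-05 · 6.872 · 235.4 / 4.232e+09 = 2.766e-11 m³.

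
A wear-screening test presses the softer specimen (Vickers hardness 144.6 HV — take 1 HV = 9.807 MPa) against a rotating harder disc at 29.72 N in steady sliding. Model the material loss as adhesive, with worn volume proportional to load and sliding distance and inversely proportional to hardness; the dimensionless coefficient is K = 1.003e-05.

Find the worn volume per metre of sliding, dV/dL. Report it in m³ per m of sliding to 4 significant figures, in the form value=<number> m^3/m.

value=2.102e-13 m^3/m

The algebra carries full precision; intermediate values appear rounded — a single final rounding, at four significant figures.
Convert: Hardness H = 144.6 HV × 9.807 MPa/HV = 1418 MPa = 1.418e+09 Pa.
Restated in SI base units: W = 29.72 N, H = 1.418e+09 Pa, K = 1.003e-05.
Rate of wear dV/dL = K·W/H (independent of L): 1.003e-05 · 29.72 / 1.418e+09 = 2.102e-13 m³/m.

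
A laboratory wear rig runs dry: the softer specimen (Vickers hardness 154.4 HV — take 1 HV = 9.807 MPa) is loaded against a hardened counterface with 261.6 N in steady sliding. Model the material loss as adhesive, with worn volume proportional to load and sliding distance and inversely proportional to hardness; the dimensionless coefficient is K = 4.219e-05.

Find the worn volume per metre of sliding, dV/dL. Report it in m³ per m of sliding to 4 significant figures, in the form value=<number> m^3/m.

The intermediates are displayed rounded, and all working math holds full float precision; rounded once at the end to 4 significant figures.
Hardness H = 154.4 HV × 9.807 MPa/HV = 1514 MPa = 1.514e+09 Pa.
SI base units throughout: W = 261.6 N, H = 1.514e+09 Pa, K = 4.219e-05.
Rate of wear dV/dL = K·W/H, per unit distance: 4.219e-05 · 261.6 / 1.514e+09 = 7.289e-12 m³/m.

value=7.289e-12 m^3/m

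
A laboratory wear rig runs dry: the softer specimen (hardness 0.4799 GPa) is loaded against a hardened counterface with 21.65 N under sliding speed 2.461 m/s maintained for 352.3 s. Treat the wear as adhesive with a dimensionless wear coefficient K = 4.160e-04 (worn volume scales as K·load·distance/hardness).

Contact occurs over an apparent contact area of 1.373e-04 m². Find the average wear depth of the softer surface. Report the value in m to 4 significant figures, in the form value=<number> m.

The intermediates appear rounded; every step keeps full precision; a lone final rounding, at four significant figures.
Convert: Path length L = v·t = 2.461 m/s × 352.3 s = 867.0 m.
Convert: Hardness H = 0.4799 GPa = 4.799e+08 Pa.
Working in SI base units: W = 21.65 N, H = 4.799e+08 Pa, K = 4.160e-04.
Volume removed: V = K·W·L/H = 4.160e-04 · 21.65 · 867.0 / 4.799e+08 = 1.627e-08 m³.
Mean depth h = V/A = 1.627e-08 / 1.373e-04 = 1.185e-04 m.

value=1.185e-04 m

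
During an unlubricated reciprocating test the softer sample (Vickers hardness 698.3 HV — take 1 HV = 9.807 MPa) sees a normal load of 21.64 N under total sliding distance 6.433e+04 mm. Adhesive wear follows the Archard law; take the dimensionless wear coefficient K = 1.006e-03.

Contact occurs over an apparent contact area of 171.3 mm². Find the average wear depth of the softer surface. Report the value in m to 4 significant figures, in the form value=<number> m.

The algebra holds full precision, and intermediates are displayed rounded, and a lone final rounding to 4 significant digits.
Sliding distance L = 6.433e+04 mm = 64.33 m.
Hardness H = 698.3 HV × 9.807 MPa/HV = 6848 MPa = 6.848e+09 Pa.
Contact area A = 171.3 mm² = 1.713e-04 m².
Restated in SI base units: W = 21.64 N, H = 6.848e+09 Pa, K = 1.006e-03.
Apply Archard: V = K·W·L/H = 1.006e-03 · 21.64 · 64.33 / 6.848e+09 = 2.045e-10 m³.
Depth h = V/A = 2.045e-10 / 1.713e-04 = 1.194e-06 m.

value=1.194e-06 m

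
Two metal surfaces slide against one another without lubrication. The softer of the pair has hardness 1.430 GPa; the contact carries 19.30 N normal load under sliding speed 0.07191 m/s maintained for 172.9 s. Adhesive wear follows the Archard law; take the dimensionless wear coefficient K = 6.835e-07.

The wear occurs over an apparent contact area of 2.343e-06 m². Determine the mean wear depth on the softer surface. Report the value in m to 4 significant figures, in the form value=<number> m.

value=4.895e-08 m

All arithmetic carries exact precision — the intermediates are displayed rounded — rounded just once: 4 significant digits.
Convert: Path length L = v·t = 0.07191 m/s × 172.9 s = 12.43 m.
Convert: Hardness H = 1.430 GPa = 1.430e+09 Pa.
As SI base values: W = 19.30 N, H = 1.430e+09 Pa, K = 6.835e-07.
The Archard volume V = K·W·L/H = 6.835e-07 · 19.30 · 12.43 / 1.430e+09 = 1.147e-13 m³.
Average depth h = V/A = 1.147e-13 / 2.343e-06 = 4.895e-08 m.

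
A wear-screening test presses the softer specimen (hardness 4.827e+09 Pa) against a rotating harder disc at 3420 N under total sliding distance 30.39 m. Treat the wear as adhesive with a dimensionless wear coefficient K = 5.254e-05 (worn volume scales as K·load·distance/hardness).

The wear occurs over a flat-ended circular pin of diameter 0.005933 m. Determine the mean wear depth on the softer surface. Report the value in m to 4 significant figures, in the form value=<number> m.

value=4.092e-05 m

Intermediate values are shown rounded — the computation maintains full float precision; rounded once at the end: 4 significant figures.
Contact area A = π·d²/4 = π·(0.005933 m)²/4 = 2.765e-05 m².
SI base units throughout: W = 3420 N, H = 4.827e+09 Pa, K = 5.254e-05.
Archard relation: V = K·W·L/H = 5.254e-05 · 3420 · 30.39 / 4.827e+09 = 1.131e-09 m³.
Average depth h = V/A = 1.131e-09 / 2.765e-05 = 4.092e-05 m.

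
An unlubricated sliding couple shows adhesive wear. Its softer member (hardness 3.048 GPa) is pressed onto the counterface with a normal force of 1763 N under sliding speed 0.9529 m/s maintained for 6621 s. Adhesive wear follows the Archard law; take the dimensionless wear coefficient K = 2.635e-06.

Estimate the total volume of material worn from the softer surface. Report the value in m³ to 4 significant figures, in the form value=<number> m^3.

Each operation carries full float precision — intermediates are shown rounded. Rounded once at the end: four significant digits.
Convert: Path length L = v·t = 0.9529 m/s × 6621 s = 6309 m.
Convert: Hardness H = 3.048 GPa = 3.048e+09 Pa.
Restated in SI base units: W = 1763 N, H = 3.048e+09 Pa, K = 2.635e-06.
The Archard volume V = K·W·L/H = 2.635e-06 · 1763 · 6309 / 3.048e+09 = 9.616e-09 m³.

value=9.616e-09 m^3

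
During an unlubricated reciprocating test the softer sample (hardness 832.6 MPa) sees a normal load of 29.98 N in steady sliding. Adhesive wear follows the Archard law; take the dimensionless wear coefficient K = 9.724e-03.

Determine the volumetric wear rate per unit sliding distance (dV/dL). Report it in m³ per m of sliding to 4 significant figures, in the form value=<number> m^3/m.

Shown intermediates are rounded, and the algebra maintains full float precision — one last rounding: 4 significant figures.
Convert: Hardness H = 832.6 MPa = 8.326e+08 Pa.
SI base units throughout: W = 29.98 N, H = 8.326e+08 Pa, K = 9.724e-03.
The wear rate dV/dL = K·W/H — distance-free: 9.724e-03 · 29.98 / 8.326e+08 = 3.501e-10 m³/m.

value=3.501e-10 m^3/m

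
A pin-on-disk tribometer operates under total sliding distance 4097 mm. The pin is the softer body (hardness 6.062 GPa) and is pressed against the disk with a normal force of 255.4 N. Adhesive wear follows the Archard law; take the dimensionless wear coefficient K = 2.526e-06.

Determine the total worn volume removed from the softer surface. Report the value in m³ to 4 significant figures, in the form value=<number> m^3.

value=4.360e-13 m^3

All arithmetic runs at full float precision. Quoted intermediates are rounded — rounded just once: four significant digits.
Convert: Path length L = 4097 mm = 4.097 m.
Convert: Hardness H = 6.062 GPa = 6.062e+09 Pa.
Working in SI base units: W = 255.4 N, H = 6.062e+09 Pa, K = 2.526e-06.
Apply Archard: V = K·W·L/H = 2.526e-06 · 255.4 · 4.097 / 6.062e+09 = 4.360e-13 m³.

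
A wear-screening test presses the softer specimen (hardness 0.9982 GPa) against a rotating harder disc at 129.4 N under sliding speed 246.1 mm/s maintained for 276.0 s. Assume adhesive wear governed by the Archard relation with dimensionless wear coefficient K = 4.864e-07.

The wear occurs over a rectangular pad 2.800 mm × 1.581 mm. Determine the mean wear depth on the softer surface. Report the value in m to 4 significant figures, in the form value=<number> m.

The intermediates are printed rounded; the computation carries full precision; one final rounding, at four significant digits.
Convert: Sliding speed v = 246.1 mm/s = 0.2461 m/s. Distance L = v·t = 0.2461 m/s × 276.0 s = 67.92 m.
Convert: Hardness H = 0.9982 GPa = 9.982e+08 Pa.
Convert: Pad sides 2.800 mm × 1.581 mm = 0.002800 m × 0.001581 m. Contact area A = 0.002800 m × 0.001581 m = 4.427e-06 m².
In SI base units: W = 129.4 N, H = 9.982e+08 Pa, K = 4.864e-07.
The Archard volume V = K·W·L/H = 4.864e-07 · 129.4 · 67.92 / 9.982e+08 = 4.283e-12 m³.
Mean wear depth h = V/A = 4.283e-12 / 4.427e-06 = 9.675e-07 m.

value=9.675e-07 m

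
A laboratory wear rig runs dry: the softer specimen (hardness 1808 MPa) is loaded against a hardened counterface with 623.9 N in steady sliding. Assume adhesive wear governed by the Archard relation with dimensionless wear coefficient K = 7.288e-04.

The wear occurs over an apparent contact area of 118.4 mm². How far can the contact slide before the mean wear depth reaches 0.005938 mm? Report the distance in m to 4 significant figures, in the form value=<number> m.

Each operation holds full float precision — displayed values are rounded. Rounded just once: 4 significant figures.
Hardness H = 1808 MPa = 1.808e+09 Pa.
Contact area A = 118.4 mm² = 1.184e-04 m².
Depth limit h_lim = 0.005938 mm = 5.938e-06 m.
Working in SI base units: W = 623.9 N, H = 1.808e+09 Pa, K = 7.288e-04.
Volume at the limit: V_lim = h_lim·A = 5.938e-06 · 1.184e-04 = 7.031e-10 m³.
Sliding life L = V_lim·H/(K·W) = 7.031e-10 · 1.808e+09 / (7.288e-04 · 623.9) = 2.796 m.

value=2.796 m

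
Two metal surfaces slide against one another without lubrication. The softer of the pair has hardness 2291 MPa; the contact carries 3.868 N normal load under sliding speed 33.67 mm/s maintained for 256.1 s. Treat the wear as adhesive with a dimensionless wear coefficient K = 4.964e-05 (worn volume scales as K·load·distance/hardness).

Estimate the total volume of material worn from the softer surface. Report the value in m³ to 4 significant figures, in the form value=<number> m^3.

value=7.227e-13 m^3

Intermediates appear rounded; each operation holds exact precision — one final rounding, at 4 significant figures.
Convert: Sliding speed v = 33.67 mm/s = 0.03367 m/s. Distance L = v·t = 0.03367 m/s × 256.1 s = 8.623 m.
Convert: Hardness H = 2291 MPa = 2.291e+09 Pa.
Expressed in SI base units: W = 3.868 N, H = 2.291e+09 Pa, K = 4.964e-05.
Wear volume V = K·W·L/H = 4.964e-05 · 3.868 · 8.623 / 2.291e+09 = 7.227e-13 m³.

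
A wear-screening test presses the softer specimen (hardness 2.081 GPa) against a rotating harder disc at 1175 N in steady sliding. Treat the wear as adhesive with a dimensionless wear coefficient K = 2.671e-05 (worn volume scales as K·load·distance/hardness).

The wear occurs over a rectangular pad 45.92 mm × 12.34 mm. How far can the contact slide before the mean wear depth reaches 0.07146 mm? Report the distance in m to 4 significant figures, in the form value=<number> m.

The intermediates are printed rounded — the computation maintains full precision. Rounded just once to four significant figures.
Convert: Hardness H = 2.081 GPa = 2.081e+09 Pa.
Convert: Pad sides 45.92 mm × 12.34 mm = 0.04592 m × 0.01234 m. Contact area A = 0.04592 m × 0.01234 m = 5.667e-04 m².
Convert: Depth limit h_lim = 0.07146 mm = 7.146e-05 m.
Working in SI base units: W = 1175 N, H = 2.081e+09 Pa, K = 2.671e-05.
Volume at the limit: V_lim = h_lim·A = 7.146e-05 · 5.667e-04 = 4.049e-08 m³.
Life L = V_lim·H/(K·W) = 4.049e-08 · 2.081e+09 / (2.671e-05 · 1175) = 2685 m.

value=2685 m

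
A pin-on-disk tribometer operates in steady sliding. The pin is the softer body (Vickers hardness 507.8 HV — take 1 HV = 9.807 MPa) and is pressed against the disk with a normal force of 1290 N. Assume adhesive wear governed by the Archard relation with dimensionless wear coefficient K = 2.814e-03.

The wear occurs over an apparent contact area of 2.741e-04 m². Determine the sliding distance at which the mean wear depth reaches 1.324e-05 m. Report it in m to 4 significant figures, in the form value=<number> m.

Intermediates appear rounded. The computation keeps full precision — one final rounding, at four significant digits.
Convert: Hardness H = 507.8 HV × 9.807 MPa/HV = 4980 MPa = 4.980e+09 Pa.
Working in SI base units: W = 1290 N, H = 4.980e+09 Pa, K = 2.814e-03.
At the depth limit, V_lim = h_lim·A = 1.324e-05 · 2.741e-04 = 3.629e-09 m³.
Life L = V_lim·H/(K·W) = 3.629e-09 · 4.980e+09 / (2.814e-03 · 1290) = 4.979 m.

value=4.979 m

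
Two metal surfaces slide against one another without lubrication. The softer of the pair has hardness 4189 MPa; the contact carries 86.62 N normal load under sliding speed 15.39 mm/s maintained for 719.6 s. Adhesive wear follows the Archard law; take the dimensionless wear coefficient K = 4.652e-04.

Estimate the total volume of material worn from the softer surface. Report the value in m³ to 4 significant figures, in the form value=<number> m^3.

Printed values are rounded. The algebra runs at full float precision; a lone final rounding to 4 significant figures.
Convert: Sliding speed v = 15.39 mm/s = 0.01539 m/s. The distance L = v·t = 0.01539 m/s × 719.6 s = 11.07 m.
Convert: Hardness H = 4189 MPa = 4.189e+09 Pa.
Collected in SI base units: W = 86.62 N, H = 4.189e+09 Pa, K = 4.652e-04.
Archard relation: V = K·W·L/H = 4.652e-04 · 86.62 · 11.07 / 4.189e+09 = 1.065e-10 m³.

value=1.065e-10 m^3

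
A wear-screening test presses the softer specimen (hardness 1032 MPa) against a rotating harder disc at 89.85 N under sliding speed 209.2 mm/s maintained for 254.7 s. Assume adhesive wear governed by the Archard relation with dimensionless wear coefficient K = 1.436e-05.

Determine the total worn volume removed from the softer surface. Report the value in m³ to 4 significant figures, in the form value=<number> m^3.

Intermediate values are printed rounded. All working math keeps full float precision, and rounded once at the end to four significant figures.
Sliding speed v = 209.2 mm/s = 0.2092 m/s. Distance covered L = v·t = 0.2092 m/s × 254.7 s = 53.28 m.
Hardness H = 1032 MPa = 1.032e+09 Pa.
Restated in SI base units: W = 89.85 N, H = 1.032e+09 Pa, K = 1.436e-05.
The Archard volume V = K·W·L/H = 1.436e-05 · 89.85 · 53.28 / 1.032e+09 = 6.662e-11 m³.

value=6.662e-11 m^3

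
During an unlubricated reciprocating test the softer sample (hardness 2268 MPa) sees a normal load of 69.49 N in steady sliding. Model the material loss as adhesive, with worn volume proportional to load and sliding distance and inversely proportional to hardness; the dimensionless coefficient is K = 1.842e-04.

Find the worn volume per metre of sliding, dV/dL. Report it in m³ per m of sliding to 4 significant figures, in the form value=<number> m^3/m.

The intermediates are shown rounded. All arithmetic maintains full float precision; rounded just once to four significant digits.
Hardness H = 2268 MPa = 2.268e+09 Pa.
Expressed in SI base units: W = 69.49 N, H = 2.268e+09 Pa, K = 1.842e-04.
The wear rate dV/dL = K·W/H, per unit distance: 1.842e-04 · 69.49 / 2.268e+09 = 5.644e-12 m³/m.

value=5.644e-12 m^3/m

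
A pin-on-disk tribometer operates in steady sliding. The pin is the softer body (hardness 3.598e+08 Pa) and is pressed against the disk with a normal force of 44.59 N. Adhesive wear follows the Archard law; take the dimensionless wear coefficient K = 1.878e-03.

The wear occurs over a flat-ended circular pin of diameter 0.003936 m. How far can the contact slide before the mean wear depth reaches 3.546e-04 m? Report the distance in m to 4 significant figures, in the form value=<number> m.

The intermediates are shown rounded. All working math maintains full float precision; a lone final rounding: 4 significant digits.
Convert: Contact area A = π·d²/4 = π·(0.003936 m)²/4 = 1.217e-05 m².
In SI base units: W = 44.59 N, H = 3.598e+08 Pa, K = 1.878e-03.
At the depth limit, V_lim = h_lim·A = 3.546e-04 · 1.217e-05 = 4.315e-09 m³.
Life L = V_lim·H/(K·W) = 4.315e-09 · 3.598e+08 / (1.878e-03 · 44.59) = 18.54 m.

value=18.54 m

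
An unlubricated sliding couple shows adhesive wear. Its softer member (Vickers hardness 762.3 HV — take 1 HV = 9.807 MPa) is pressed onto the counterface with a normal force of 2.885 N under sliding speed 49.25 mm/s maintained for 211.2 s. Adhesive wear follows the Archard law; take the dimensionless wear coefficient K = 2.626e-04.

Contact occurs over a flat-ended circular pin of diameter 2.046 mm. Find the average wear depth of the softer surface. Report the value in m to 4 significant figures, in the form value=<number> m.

value=3.206e-07 m

The intermediates are shown rounded, and the computation keeps exact precision, and a lone final rounding to 4 significant figures.
Convert: Sliding speed v = 49.25 mm/s = 0.04925 m/s. Sliding distance L = v·t = 0.04925 m/s × 211.2 s = 10.40 m.
Convert: Hardness H = 762.3 HV × 9.807 MPa/HV = 7476 MPa = 7.476e+09 Pa.
Convert: Pin diameter d = 2.046 mm = 0.002046 m. Contact area A = π·d²/4 = π·(0.002046 m)²/4 = 3.288e-06 m².
As SI base values: W = 2.885 N, H = 7.476e+09 Pa, K = 2.626e-04.
By Archard's law, V = K·W·L/H = 2.626e-04 · 2.885 · 10.40 / 7.476e+09 = 1.054e-12 m³.
Depth h = V/A = 1.054e-12 / 3.288e-06 = 3.206e-07 m.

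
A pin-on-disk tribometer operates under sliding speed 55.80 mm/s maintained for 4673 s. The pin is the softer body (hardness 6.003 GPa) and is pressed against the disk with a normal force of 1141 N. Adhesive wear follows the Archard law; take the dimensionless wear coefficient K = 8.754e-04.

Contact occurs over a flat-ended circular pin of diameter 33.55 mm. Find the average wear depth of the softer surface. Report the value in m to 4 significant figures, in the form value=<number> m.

The intermediates are printed rounded; all working math carries full precision. Rounded just once to four significant figures.
Convert: Sliding speed v = 55.80 mm/s = 0.05580 m/s. Distance covered L = v·t = 0.05580 m/s × 4673 s = 260.8 m.
Convert: Hardness H = 6.003 GPa = 6.003e+09 Pa.
Convert: Pin diameter d = 33.55 mm = 0.03355 m. Contact area A = π·d²/4 = π·(0.03355 m)²/4 = 8.840e-04 m².
As SI base values: W = 1141 N, H = 6.003e+09 Pa, K = 8.754e-04.
The Archard volume V = K·W·L/H = 8.754e-04 · 1141 · 260.8 / 6.003e+09 = 4.339e-08 m³.
Average depth h = V/A = 4.339e-08 / 8.840e-04 = 4.908e-05 m.

value=4.908e-05 m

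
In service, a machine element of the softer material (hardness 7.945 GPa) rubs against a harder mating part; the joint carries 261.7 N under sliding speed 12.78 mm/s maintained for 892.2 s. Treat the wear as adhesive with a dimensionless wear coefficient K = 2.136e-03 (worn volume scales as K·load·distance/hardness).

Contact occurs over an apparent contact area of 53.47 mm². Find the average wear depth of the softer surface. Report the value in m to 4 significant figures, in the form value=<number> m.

value=1.500e-05 m

The intermediates are printed rounded; every step holds full precision. Rounded just once, at four significant digits.
Convert: Sliding speed v = 12.78 mm/s = 0.01278 m/s. Distance covered L = v·t = 0.01278 m/s × 892.2 s = 11.40 m.
Convert: Hardness H = 7.945 GPa = 7.945e+09 Pa.
Convert: Contact area A = 53.47 mm² = 5.347e-05 m².
SI base units throughout: W = 261.7 N, H = 7.945e+09 Pa, K = 2.136e-03.
Archard relation: V = K·W·L/H = 2.136e-03 · 261.7 · 11.40 / 7.945e+09 = 8.022e-10 m³.
Depth h = V/A = 8.022e-10 / 5.347e-05 = 1.500e-05 m.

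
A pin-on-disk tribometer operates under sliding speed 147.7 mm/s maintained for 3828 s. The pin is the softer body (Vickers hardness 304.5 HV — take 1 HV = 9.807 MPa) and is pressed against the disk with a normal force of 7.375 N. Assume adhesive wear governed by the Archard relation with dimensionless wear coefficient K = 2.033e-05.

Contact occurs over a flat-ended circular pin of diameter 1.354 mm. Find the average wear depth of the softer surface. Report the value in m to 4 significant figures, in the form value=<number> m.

Every step holds exact precision; displayed values are rounded; rounded just once to four significant digits.
Convert: Sliding speed v = 147.7 mm/s = 0.1477 m/s. Sliding distance L = v·t = 0.1477 m/s × 3828 s = 565.4 m.
Convert: Hardness H = 304.5 HV × 9.807 MPa/HV = 2986 MPa = 2.986e+09 Pa.
Convert: Pin diameter d = 1.354 mm = 0.001354 m. Contact area A = π·d²/4 = π·(0.001354 m)²/4 = 1.440e-06 m².
Collected in SI base units: W = 7.375 N, H = 2.986e+09 Pa, K = 2.033e-05.
By Archard's law, V = K·W·L/H = 2.033e-05 · 7.375 · 565.4 / 2.986e+09 = 2.839e-11 m³.
Depth h = V/A = 2.839e-11 / 1.440e-06 = 1.972e-05 m.

value=1.972e-05 m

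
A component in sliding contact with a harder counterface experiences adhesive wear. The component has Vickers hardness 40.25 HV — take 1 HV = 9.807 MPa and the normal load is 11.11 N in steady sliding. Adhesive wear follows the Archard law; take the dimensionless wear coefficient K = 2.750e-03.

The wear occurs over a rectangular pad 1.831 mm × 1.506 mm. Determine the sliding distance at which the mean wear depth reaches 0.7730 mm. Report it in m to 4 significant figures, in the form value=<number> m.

value=27.54 m

Each operation keeps full precision. Quoted intermediates are rounded — rounded just once: four significant figures.
Convert: Hardness H = 40.25 HV × 9.807 MPa/HV = 394.7 MPa = 3.947e+08 Pa.
Convert: Pad sides 1.831 mm × 1.506 mm = 0.001831 m × 0.001506 m. Contact area A = 0.001831 m × 0.001506 m = 2.757e-06 m².
Convert: Depth limit h_lim = 0.7730 mm = 7.730e-04 m.
In SI base units, W = 11.11 N, H = 3.947e+08 Pa, K = 2.750e-03.
Wearable volume V_lim = h_lim·A = 7.730e-04 · 2.757e-06 = 2.132e-09 m³.
Sliding life L = V_lim·H/(K·W) = 2.132e-09 · 3.947e+08 / (2.750e-03 · 11.11) = 27.54 m.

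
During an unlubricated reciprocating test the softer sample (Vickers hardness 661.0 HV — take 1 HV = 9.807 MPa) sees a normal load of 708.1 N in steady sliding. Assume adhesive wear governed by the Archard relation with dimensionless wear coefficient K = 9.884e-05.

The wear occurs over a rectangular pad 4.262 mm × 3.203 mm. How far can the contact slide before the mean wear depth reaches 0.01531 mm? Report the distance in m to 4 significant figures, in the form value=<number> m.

Shown intermediates are rounded — the algebra runs at full precision. Rounded just once, at four significant digits.
Convert: Hardness H = 661.0 HV × 9.807 MPa/HV = 6482 MPa = 6.482e+09 Pa.
Convert: Pad sides 4.262 mm × 3.203 mm = 0.004262 m × 0.003203 m. Contact area A = 0.004262 m × 0.003203 m = 1.365e-05 m².
Convert: Depth limit h_lim = 0.01531 mm = 1.531e-05 m.
Working in SI base units: W = 708.1 N, H = 6.482e+09 Pa, K = 9.884e-05.
Volume at the limit: V_lim = h_lim·A = 1.531e-05 · 1.365e-05 = 2.090e-10 m³.
Inverting, life L = V_lim·H/(K·W) = 2.090e-10 · 6.482e+09 / (9.884e-05 · 708.1) = 19.36 m.

value=19.36 m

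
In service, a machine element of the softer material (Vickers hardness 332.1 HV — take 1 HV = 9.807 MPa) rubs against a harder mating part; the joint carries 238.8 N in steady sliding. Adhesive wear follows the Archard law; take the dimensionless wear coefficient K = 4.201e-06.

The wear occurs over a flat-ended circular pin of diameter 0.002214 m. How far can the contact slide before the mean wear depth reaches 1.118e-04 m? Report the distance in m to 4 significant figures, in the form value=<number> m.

The computation carries full float precision — intermediate values appear rounded; a single final rounding to 4 significant digits.
Hardness H = 332.1 HV × 9.807 MPa/HV = 3257 MPa = 3.257e+09 Pa.
Contact area A = π·d²/4 = π·(0.002214 m)²/4 = 3.850e-06 m².
Restated in SI base units: W = 238.8 N, H = 3.257e+09 Pa, K = 4.201e-06.
Limit volume V_lim = h_lim·A = 1.118e-04 · 3.850e-06 = 4.304e-10 m³.
Life L = V_lim·H/(K·W) = 4.304e-10 · 3.257e+09 / (4.201e-06 · 238.8) = 1397 m.

value=1397 m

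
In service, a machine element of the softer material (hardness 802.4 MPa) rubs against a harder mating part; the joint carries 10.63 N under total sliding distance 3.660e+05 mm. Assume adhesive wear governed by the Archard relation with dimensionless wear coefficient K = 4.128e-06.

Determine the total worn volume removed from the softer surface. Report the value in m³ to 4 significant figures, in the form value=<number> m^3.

Every step keeps full precision. Intermediate values are shown rounded — a single final rounding to 4 significant digits.
Convert: Total distance L = 3.660e+05 mm = 366.0 m.
Convert: Hardness H = 802.4 MPa = 8.024e+08 Pa.
Restated in SI base units: W = 10.63 N, H = 8.024e+08 Pa, K = 4.128e-06.
Archard relation: V = K·W·L/H = 4.128e-06 · 10.63 · 366.0 / 8.024e+08 = 2.002e-11 m³.

value=2.002e-11 m^3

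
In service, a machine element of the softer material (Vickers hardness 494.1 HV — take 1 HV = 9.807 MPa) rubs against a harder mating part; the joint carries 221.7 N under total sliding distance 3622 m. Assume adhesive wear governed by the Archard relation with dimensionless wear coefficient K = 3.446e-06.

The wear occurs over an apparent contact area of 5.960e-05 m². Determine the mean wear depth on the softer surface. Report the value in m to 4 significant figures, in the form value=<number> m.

value=9.581e-06 m

Intermediate values appear rounded, and the algebra runs at exact precision; one last rounding to four significant digits.
Convert: Hardness H = 494.1 HV × 9.807 MPa/HV = 4846 MPa = 4.846e+09 Pa.
In SI base units, W = 221.7 N, H = 4.846e+09 Pa, K = 3.446e-06.
Worn volume V = K·W·L/H = 3.446e-06 · 221.7 · 3622 / 4.846e+09 = 5.711e-10 m³.
Mean wear depth h = V/A = 5.711e-10 / 5.960e-05 = 9.581e-06 m.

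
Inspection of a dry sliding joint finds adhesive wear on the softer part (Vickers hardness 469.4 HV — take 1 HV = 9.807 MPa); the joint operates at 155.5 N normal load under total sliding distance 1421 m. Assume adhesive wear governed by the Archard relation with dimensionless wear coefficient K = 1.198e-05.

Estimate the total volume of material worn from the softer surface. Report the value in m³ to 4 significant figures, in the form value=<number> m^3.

value=5.750e-10 m^3

Intermediates are displayed rounded; the computation runs at full float precision; one last rounding: four significant digits.
Convert: Hardness H = 469.4 HV × 9.807 MPa/HV = 4603 MPa = 4.603e+09 Pa.
As SI base values: W = 155.5 N, H = 4.603e+09 Pa, K = 1.198e-05.
The Archard volume V = K·W·L/H = 1.198e-05 · 155.5 · 1421 / 4.603e+09 = 5.750e-10 m³.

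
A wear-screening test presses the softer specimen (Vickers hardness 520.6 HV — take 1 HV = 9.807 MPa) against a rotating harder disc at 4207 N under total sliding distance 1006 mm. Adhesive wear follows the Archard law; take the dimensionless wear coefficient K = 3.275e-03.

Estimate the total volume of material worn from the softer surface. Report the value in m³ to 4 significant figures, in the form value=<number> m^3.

Every step keeps exact precision — shown intermediates are rounded. Rounded once at the end: 4 significant digits.
Distance L = 1006 mm = 1.006 m.
Hardness H = 520.6 HV × 9.807 MPa/HV = 5106 MPa = 5.106e+09 Pa.
Expressed in SI base units: W = 4207 N, H = 5.106e+09 Pa, K = 3.275e-03.
Volume removed: V = K·W·L/H = 3.275e-03 · 4207 · 1.006 / 5.106e+09 = 2.715e-09 m³.

value=2.715e-09 m^3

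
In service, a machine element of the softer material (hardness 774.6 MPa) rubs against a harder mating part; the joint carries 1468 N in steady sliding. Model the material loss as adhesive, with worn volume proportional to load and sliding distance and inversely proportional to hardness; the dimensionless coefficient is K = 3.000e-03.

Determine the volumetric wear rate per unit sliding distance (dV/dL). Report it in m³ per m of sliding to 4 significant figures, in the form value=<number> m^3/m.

Intermediates appear rounded — all arithmetic runs at full precision. Rounded once at the end to four significant digits.
Convert: Hardness H = 774.6 MPa = 7.746e+08 Pa.
Restated in SI base units: W = 1468 N, H = 7.746e+08 Pa, K = 3.000e-03.
The wear rate dV/dL = K·W/H, per unit distance: 3.000e-03 · 1468 / 7.746e+08 = 5.686e-09 m³/m.

value=5.686e-09 m^3/m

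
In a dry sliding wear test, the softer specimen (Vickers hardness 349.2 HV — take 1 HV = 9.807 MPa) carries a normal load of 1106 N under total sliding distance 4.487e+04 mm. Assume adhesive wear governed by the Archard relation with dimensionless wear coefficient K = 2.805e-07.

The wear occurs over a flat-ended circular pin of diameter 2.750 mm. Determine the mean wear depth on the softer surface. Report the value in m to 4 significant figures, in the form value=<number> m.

Quoted intermediates are rounded, and the computation carries full float precision, and one final rounding: 4 significant digits.
Distance covered L = 4.487e+04 mm = 44.87 m.
Hardness H = 349.2 HV × 9.807 MPa/HV = 3425 MPa = 3.425e+09 Pa.
Pin diameter d = 2.750 mm = 0.002750 m. Contact area A = π·d²/4 = π·(0.002750 m)²/4 = 5.940e-06 m².
As SI base values: W = 1106 N, H = 3.425e+09 Pa, K = 2.805e-07.
Volume removed: V = K·W·L/H = 2.805e-07 · 1106 · 44.87 / 3.425e+09 = 4.065e-12 m³.
Wear depth h = V/A = 4.065e-12 / 5.940e-06 = 6.844e-07 m.

value=6.844e-07 m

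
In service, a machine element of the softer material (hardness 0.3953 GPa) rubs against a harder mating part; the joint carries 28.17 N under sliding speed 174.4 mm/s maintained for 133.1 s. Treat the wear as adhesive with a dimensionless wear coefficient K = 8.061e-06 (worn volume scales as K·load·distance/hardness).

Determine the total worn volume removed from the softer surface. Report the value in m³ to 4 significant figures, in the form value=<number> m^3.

Intermediates are printed rounded — every step keeps exact precision; a single final rounding to four significant figures.
Sliding speed v = 174.4 mm/s = 0.1744 m/s. Total distance L = v·t = 0.1744 m/s × 133.1 s = 23.21 m.
Hardness H = 0.3953 GPa = 3.953e+08 Pa.
Working in SI base units: W = 28.17 N, H = 3.953e+08 Pa, K = 8.061e-06.
The Archard volume V = K·W·L/H = 8.061e-06 · 28.17 · 23.21 / 3.953e+08 = 1.333e-11 m³.

value=1.333e-11 m^3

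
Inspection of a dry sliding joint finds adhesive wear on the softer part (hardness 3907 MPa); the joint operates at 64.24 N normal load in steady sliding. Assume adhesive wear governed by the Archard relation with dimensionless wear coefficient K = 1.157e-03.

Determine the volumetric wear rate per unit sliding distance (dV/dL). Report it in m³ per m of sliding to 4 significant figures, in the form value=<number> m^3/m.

value=1.902e-11 m^3/m

All working math runs at full precision — printed values are rounded. Rounded once at the end: 4 significant figures.
Convert: Hardness H = 3907 MPa = 3.907e+09 Pa.
Expressed in SI base units: W = 64.24 N, H = 3.907e+09 Pa, K = 1.157e-03.
Wear rate dV/dL = K·W/H — distance-free: 1.157e-03 · 64.24 / 3.907e+09 = 1.902e-11 m³/m.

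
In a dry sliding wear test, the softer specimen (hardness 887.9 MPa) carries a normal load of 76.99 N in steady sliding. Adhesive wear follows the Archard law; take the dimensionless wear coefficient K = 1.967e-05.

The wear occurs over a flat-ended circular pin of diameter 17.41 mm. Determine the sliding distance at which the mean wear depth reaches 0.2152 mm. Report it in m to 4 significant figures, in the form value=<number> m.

The algebra keeps exact precision — displayed values are rounded, and rounded once at the end: four significant digits.
Hardness H = 887.9 MPa = 8.879e+08 Pa.
Pin diameter d = 17.41 mm = 0.01741 m. Contact area A = π·d²/4 = π·(0.01741 m)²/4 = 2.381e-04 m².
Depth limit h_lim = 0.2152 mm = 2.152e-04 m.
In SI base units: W = 76.99 N, H = 8.879e+08 Pa, K = 1.967e-05.
Allowed volume V_lim = h_lim·A = 2.152e-04 · 2.381e-04 = 5.123e-08 m³.
Life L = V_lim·H/(K·W) = 5.123e-08 · 8.879e+08 / (1.967e-05 · 76.99) = 3.004e+04 m.

value=3.004e+04 m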